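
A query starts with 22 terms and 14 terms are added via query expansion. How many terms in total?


Original terms: 22
Expansion terms: 14
Total = 22 + 14 = 36

36


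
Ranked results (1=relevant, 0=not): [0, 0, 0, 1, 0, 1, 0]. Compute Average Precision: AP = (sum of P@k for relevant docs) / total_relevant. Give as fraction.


Computing P@k for each relevant position:
Position 1: not relevant
Position 2: not relevant
Position 3: not relevant
Position 4: relevant, P@4 = 1/4 = 1/4
Position 5: not relevant
Position 6: relevant, P@6 = 2/6 = 1/3
Position 7: not relevant
Sum of P@k = 1/4 + 1/3 = 7/12
AP = 7/12 / 2 = 7/24

7/24


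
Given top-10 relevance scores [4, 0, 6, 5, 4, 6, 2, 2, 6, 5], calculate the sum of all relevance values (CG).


Cumulative Gain = sum of relevance scores
Position 1: rel=4, running sum=4
Position 2: rel=0, running sum=4
Position 3: rel=6, running sum=10
Position 4: rel=5, running sum=15
Position 5: rel=4, running sum=19
Position 6: rel=6, running sum=25
Position 7: rel=2, running sum=27
Position 8: rel=2, running sum=29
Position 9: rel=6, running sum=35
Position 10: rel=5, running sum=40
CG = 40

40


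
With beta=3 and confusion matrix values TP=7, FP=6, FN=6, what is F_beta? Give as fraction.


P = TP/(TP+FP) = 7/13 = 7/13
R = TP/(TP+FN) = 7/13 = 7/13
beta^2 = 3^2 = 9
(1 + beta^2) = 10
Numerator = (1+beta^2)*P*R = 490/169
Denominator = beta^2*P + R = 63/13 + 7/13 = 70/13
F_beta = 7/13

7/13


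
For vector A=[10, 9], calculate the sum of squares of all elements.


|A|^2 = sum of squared components
A[0]^2 = 10^2 = 100
A[1]^2 = 9^2 = 81
Sum = 100 + 81 = 181

181


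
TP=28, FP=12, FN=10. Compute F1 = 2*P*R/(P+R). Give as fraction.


F1 = 2 * P * R / (P + R)
P = TP/(TP+FP) = 28/40 = 7/10
R = TP/(TP+FN) = 28/38 = 14/19
2 * P * R = 2 * 7/10 * 14/19 = 98/95
P + R = 7/10 + 14/19 = 273/190
F1 = 98/95 / 273/190 = 28/39

28/39


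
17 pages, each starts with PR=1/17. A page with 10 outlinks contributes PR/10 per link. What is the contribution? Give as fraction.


Initial PR = 1/17 = 1/17
Outlinks = 10
Contribution per link = PR / outlinks
= 1/17 / 10
= 1/170

1/170


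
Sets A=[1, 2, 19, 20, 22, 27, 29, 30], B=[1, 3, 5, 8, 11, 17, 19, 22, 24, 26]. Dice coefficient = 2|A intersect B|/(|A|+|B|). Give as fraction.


A intersect B = [1, 19, 22]
|A intersect B| = 3
|A| = 8, |B| = 10
Dice = 2*3 / (8+10)
= 6 / 18 = 1/3

1/3


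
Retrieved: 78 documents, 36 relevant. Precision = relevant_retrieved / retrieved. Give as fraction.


Precision = relevant_retrieved / total_retrieved
= 36 / 78
= 36 / (36 + 42)
= 6/13

6/13


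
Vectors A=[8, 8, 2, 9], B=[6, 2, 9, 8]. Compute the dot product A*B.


Dot product = sum of element-wise products
A[0]*B[0] = 8*6 = 48
A[1]*B[1] = 8*2 = 16
A[2]*B[2] = 2*9 = 18
A[3]*B[3] = 9*8 = 72
Sum = 48 + 16 + 18 + 72 = 154

154


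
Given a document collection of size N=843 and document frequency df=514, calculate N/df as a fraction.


IDF ratio = N / df
= 843 / 514
= 843/514

843/514


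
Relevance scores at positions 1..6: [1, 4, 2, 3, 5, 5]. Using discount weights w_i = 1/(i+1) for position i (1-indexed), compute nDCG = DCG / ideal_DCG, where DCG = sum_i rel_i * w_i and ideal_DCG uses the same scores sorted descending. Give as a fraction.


Position discount weights w_i = 1/(i+1) for i=1..6:
Weights = [1/2, 1/3, 1/4, 1/5, 1/6, 1/7]
Actual relevance: [1, 4, 2, 3, 5, 5]
DCG = 1/2 + 4/3 + 2/4 + 3/5 + 5/6 + 5/7 = 941/210
Ideal relevance (sorted desc): [5, 5, 4, 3, 2, 1]
Ideal DCG = 5/2 + 5/3 + 4/4 + 3/5 + 2/6 + 1/7 = 437/70
nDCG = DCG / ideal_DCG = 941/210 / 437/70 = 941/1311

941/1311


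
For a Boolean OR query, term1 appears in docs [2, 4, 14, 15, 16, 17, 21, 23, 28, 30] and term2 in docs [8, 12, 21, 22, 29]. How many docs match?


Boolean OR: find union of posting lists
term1 docs: [2, 4, 14, 15, 16, 17, 21, 23, 28, 30]
term2 docs: [8, 12, 21, 22, 29]
Union: [2, 4, 8, 12, 14, 15, 16, 17, 21, 22, 23, 28, 29, 30]
|union| = 14

14


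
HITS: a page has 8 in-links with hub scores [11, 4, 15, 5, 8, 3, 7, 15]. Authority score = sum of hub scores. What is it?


Authority = sum of hub scores of in-linkers
In-link 1: hub score = 11
In-link 2: hub score = 4
In-link 3: hub score = 15
In-link 4: hub score = 5
In-link 5: hub score = 8
In-link 6: hub score = 3
In-link 7: hub score = 7
In-link 8: hub score = 15
Authority = 11 + 4 + 15 + 5 + 8 + 3 + 7 + 15 = 68

68


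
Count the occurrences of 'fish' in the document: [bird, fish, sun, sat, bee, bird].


Document has 6 words
Scanning for 'fish':
Found at positions: [1]
Count = 1

1


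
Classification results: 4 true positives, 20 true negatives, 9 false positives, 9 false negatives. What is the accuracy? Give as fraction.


Accuracy = (TP + TN) / (TP + TN + FP + FN)
TP + TN = 4 + 20 = 24
Total = 4 + 20 + 9 + 9 = 42
Accuracy = 24 / 42 = 4/7

4/7


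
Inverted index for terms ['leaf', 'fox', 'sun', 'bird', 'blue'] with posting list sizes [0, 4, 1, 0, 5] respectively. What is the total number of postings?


Summing posting list sizes:
'leaf': 0 postings
'fox': 4 postings
'sun': 1 postings
'bird': 0 postings
'blue': 5 postings
Total = 0 + 4 + 1 + 0 + 5 = 10

10


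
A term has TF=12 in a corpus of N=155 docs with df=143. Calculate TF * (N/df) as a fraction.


TF * (N/df)
= 12 * (155/143)
= 12 * 155/143
= 1860/143

1860/143


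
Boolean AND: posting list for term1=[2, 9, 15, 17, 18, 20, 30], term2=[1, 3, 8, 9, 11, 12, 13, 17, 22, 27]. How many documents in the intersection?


Boolean AND: find intersection of posting lists
term1 docs: [2, 9, 15, 17, 18, 20, 30]
term2 docs: [1, 3, 8, 9, 11, 12, 13, 17, 22, 27]
Intersection: [9, 17]
|intersection| = 2

2


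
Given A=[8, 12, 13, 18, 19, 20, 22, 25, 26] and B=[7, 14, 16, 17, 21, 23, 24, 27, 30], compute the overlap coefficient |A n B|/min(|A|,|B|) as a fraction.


A intersect B = []
|A intersect B| = 0
min(|A|, |B|) = min(9, 9) = 9
Overlap = 0 / 9 = 0

0


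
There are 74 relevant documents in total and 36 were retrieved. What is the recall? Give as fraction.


Recall = retrieved_relevant / total_relevant
= 36 / 74
= 36 / (36 + 38)
= 18/37

18/37


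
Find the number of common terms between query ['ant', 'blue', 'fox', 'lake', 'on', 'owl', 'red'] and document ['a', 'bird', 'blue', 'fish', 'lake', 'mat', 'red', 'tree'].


Query terms: ['ant', 'blue', 'fox', 'lake', 'on', 'owl', 'red']
Document terms: ['a', 'bird', 'blue', 'fish', 'lake', 'mat', 'red', 'tree']
Common terms: ['blue', 'lake', 'red']
Overlap count = 3

3


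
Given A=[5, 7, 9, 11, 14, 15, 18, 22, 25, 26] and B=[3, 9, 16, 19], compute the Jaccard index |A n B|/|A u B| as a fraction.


A intersect B = [9]
|A intersect B| = 1
A union B = [3, 5, 7, 9, 11, 14, 15, 16, 18, 19, 22, 25, 26]
|A union B| = 13
Jaccard = 1/13 = 1/13

1/13


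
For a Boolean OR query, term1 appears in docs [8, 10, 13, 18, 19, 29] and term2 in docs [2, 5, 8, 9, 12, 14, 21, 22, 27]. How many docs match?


Boolean OR: find union of posting lists
term1 docs: [8, 10, 13, 18, 19, 29]
term2 docs: [2, 5, 8, 9, 12, 14, 21, 22, 27]
Union: [2, 5, 8, 9, 10, 12, 13, 14, 18, 19, 21, 22, 27, 29]
|union| = 14

14


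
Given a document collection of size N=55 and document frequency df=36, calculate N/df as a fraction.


IDF ratio = N / df
= 55 / 36
= 55/36

55/36


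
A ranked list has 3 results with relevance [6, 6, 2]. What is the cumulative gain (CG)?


Cumulative Gain = sum of relevance scores
Position 1: rel=6, running sum=6
Position 2: rel=6, running sum=12
Position 3: rel=2, running sum=14
CG = 14

14


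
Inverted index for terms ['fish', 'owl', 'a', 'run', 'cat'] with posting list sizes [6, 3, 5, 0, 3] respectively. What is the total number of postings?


Summing posting list sizes:
'fish': 6 postings
'owl': 3 postings
'a': 5 postings
'run': 0 postings
'cat': 3 postings
Total = 6 + 3 + 5 + 0 + 3 = 17

17


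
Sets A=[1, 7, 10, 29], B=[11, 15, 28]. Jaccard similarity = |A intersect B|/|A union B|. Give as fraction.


A intersect B = []
|A intersect B| = 0
A union B = [1, 7, 10, 11, 15, 28, 29]
|A union B| = 7
Jaccard = 0/7 = 0

0


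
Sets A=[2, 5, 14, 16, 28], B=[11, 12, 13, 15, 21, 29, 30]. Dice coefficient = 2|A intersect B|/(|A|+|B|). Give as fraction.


A intersect B = []
|A intersect B| = 0
|A| = 5, |B| = 7
Dice = 2*0 / (5+7)
= 0 / 12 = 0

0


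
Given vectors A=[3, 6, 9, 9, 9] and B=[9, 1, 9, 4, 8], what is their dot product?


Dot product = sum of element-wise products
A[0]*B[0] = 3*9 = 27
A[1]*B[1] = 6*1 = 6
A[2]*B[2] = 9*9 = 81
A[3]*B[3] = 9*4 = 36
A[4]*B[4] = 9*8 = 72
Sum = 27 + 6 + 81 + 36 + 72 = 222

222


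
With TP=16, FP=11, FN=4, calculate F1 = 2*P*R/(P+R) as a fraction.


F1 = 2 * P * R / (P + R)
P = TP/(TP+FP) = 16/27 = 16/27
R = TP/(TP+FN) = 16/20 = 4/5
2 * P * R = 2 * 16/27 * 4/5 = 128/135
P + R = 16/27 + 4/5 = 188/135
F1 = 128/135 / 188/135 = 32/47

32/47


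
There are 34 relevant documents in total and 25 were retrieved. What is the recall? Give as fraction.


Recall = retrieved_relevant / total_relevant
= 25 / 34
= 25 / (25 + 9)
= 25/34

25/34


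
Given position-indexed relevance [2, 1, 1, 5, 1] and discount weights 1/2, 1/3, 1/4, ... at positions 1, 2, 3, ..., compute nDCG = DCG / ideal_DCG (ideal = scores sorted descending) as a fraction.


Position discount weights w_i = 1/(i+1) for i=1..5:
Weights = [1/2, 1/3, 1/4, 1/5, 1/6]
Actual relevance: [2, 1, 1, 5, 1]
DCG = 2/2 + 1/3 + 1/4 + 5/5 + 1/6 = 11/4
Ideal relevance (sorted desc): [5, 2, 1, 1, 1]
Ideal DCG = 5/2 + 2/3 + 1/4 + 1/5 + 1/6 = 227/60
nDCG = DCG / ideal_DCG = 11/4 / 227/60 = 165/227

165/227


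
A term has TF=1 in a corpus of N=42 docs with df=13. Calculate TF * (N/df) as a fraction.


TF * (N/df)
= 1 * (42/13)
= 1 * 42/13
= 42/13

42/13


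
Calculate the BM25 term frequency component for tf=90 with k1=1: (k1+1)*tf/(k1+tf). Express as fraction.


BM25 TF component = (k1+1)*tf / (k1+tf)
k1 = 1, tf = 90
Numerator = (1+1)*90 = 180
Denominator = 1 + 90 = 91
= 180/91 = 180/91

180/91


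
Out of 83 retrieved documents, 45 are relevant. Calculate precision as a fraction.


Precision = relevant_retrieved / total_retrieved
= 45 / 83
= 45 / (45 + 38)
= 45/83

45/83


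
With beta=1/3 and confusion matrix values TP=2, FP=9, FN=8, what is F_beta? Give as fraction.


P = TP/(TP+FP) = 2/11 = 2/11
R = TP/(TP+FN) = 2/10 = 1/5
beta^2 = 1/3^2 = 1/9
(1 + beta^2) = 10/9
Numerator = (1+beta^2)*P*R = 4/99
Denominator = beta^2*P + R = 2/99 + 1/5 = 109/495
F_beta = 20/109

20/109


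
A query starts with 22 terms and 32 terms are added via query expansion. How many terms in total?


Original terms: 22
Expansion terms: 32
Total = 22 + 32 = 54

54


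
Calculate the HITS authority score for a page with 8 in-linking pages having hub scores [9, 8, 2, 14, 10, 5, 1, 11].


Authority = sum of hub scores of in-linkers
In-link 1: hub score = 9
In-link 2: hub score = 8
In-link 3: hub score = 2
In-link 4: hub score = 14
In-link 5: hub score = 10
In-link 6: hub score = 5
In-link 7: hub score = 1
In-link 8: hub score = 11
Authority = 9 + 8 + 2 + 14 + 10 + 5 + 1 + 11 = 60

60


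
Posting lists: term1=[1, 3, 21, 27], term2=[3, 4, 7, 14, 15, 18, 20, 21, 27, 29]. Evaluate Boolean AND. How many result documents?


Boolean AND: find intersection of posting lists
term1 docs: [1, 3, 21, 27]
term2 docs: [3, 4, 7, 14, 15, 18, 20, 21, 27, 29]
Intersection: [3, 21, 27]
|intersection| = 3

3


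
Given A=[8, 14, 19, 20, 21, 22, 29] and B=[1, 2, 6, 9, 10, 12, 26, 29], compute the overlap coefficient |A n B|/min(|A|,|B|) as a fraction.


A intersect B = [29]
|A intersect B| = 1
min(|A|, |B|) = min(7, 8) = 7
Overlap = 1 / 7 = 1/7

1/7


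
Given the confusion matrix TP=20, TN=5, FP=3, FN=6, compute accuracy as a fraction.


Accuracy = (TP + TN) / (TP + TN + FP + FN)
TP + TN = 20 + 5 = 25
Total = 20 + 5 + 3 + 6 = 34
Accuracy = 25 / 34 = 25/34

25/34


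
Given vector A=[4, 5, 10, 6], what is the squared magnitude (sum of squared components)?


|A|^2 = sum of squared components
A[0]^2 = 4^2 = 16
A[1]^2 = 5^2 = 25
A[2]^2 = 10^2 = 100
A[3]^2 = 6^2 = 36
Sum = 16 + 25 + 100 + 36 = 177

177


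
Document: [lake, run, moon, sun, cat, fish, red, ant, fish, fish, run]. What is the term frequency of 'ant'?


Document has 11 words
Scanning for 'ant':
Found at positions: [7]
Count = 1

1


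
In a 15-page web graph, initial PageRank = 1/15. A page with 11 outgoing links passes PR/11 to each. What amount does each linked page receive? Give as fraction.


Initial PR = 1/15 = 1/15
Outlinks = 11
Contribution per link = PR / outlinks
= 1/15 / 11
= 1/165

1/165


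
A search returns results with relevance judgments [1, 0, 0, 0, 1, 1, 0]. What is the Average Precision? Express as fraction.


Computing P@k for each relevant position:
Position 1: relevant, P@1 = 1/1 = 1
Position 2: not relevant
Position 3: not relevant
Position 4: not relevant
Position 5: relevant, P@5 = 2/5 = 2/5
Position 6: relevant, P@6 = 3/6 = 1/2
Position 7: not relevant
Sum of P@k = 1 + 2/5 + 1/2 = 19/10
AP = 19/10 / 3 = 19/30

19/30


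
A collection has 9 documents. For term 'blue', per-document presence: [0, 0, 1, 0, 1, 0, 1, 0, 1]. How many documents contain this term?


Checking each document for 'blue':
Doc 1: absent
Doc 2: absent
Doc 3: present
Doc 4: absent
Doc 5: present
Doc 6: absent
Doc 7: present
Doc 8: absent
Doc 9: present
df = sum of presences = 0 + 0 + 1 + 0 + 1 + 0 + 1 + 0 + 1 = 4

4


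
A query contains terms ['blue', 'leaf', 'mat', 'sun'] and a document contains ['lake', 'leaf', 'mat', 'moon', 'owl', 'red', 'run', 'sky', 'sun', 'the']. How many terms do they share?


Query terms: ['blue', 'leaf', 'mat', 'sun']
Document terms: ['lake', 'leaf', 'mat', 'moon', 'owl', 'red', 'run', 'sky', 'sun', 'the']
Common terms: ['leaf', 'mat', 'sun']
Overlap count = 3

3


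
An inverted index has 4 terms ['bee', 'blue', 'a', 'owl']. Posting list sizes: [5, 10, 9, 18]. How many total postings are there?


Summing posting list sizes:
'bee': 5 postings
'blue': 10 postings
'a': 9 postings
'owl': 18 postings
Total = 5 + 10 + 9 + 18 = 42

42


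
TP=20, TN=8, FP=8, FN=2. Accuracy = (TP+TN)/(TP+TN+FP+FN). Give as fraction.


Accuracy = (TP + TN) / (TP + TN + FP + FN)
TP + TN = 20 + 8 = 28
Total = 20 + 8 + 8 + 2 = 38
Accuracy = 28 / 38 = 14/19

14/19


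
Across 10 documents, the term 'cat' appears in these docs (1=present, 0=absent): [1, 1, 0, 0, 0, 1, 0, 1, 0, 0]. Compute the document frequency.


Checking each document for 'cat':
Doc 1: present
Doc 2: present
Doc 3: absent
Doc 4: absent
Doc 5: absent
Doc 6: present
Doc 7: absent
Doc 8: present
Doc 9: absent
Doc 10: absent
df = sum of presences = 1 + 1 + 0 + 0 + 0 + 1 + 0 + 1 + 0 + 0 = 4

4


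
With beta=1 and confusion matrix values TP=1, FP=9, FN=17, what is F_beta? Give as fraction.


P = TP/(TP+FP) = 1/10 = 1/10
R = TP/(TP+FN) = 1/18 = 1/18
beta^2 = 1^2 = 1
(1 + beta^2) = 2
Numerator = (1+beta^2)*P*R = 1/90
Denominator = beta^2*P + R = 1/10 + 1/18 = 7/45
F_beta = 1/14

1/14


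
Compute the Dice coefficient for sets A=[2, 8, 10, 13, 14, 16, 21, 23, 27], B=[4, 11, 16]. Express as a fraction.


A intersect B = [16]
|A intersect B| = 1
|A| = 9, |B| = 3
Dice = 2*1 / (9+3)
= 2 / 12 = 1/6

1/6


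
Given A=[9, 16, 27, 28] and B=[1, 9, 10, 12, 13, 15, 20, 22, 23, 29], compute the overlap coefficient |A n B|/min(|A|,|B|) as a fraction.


A intersect B = [9]
|A intersect B| = 1
min(|A|, |B|) = min(4, 10) = 4
Overlap = 1 / 4 = 1/4

1/4


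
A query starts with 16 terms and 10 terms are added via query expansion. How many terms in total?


Original terms: 16
Expansion terms: 10
Total = 16 + 10 = 26

26


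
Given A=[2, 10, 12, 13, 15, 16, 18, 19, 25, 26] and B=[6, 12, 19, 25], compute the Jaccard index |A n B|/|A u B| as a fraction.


A intersect B = [12, 19, 25]
|A intersect B| = 3
A union B = [2, 6, 10, 12, 13, 15, 16, 18, 19, 25, 26]
|A union B| = 11
Jaccard = 3/11 = 3/11

3/11


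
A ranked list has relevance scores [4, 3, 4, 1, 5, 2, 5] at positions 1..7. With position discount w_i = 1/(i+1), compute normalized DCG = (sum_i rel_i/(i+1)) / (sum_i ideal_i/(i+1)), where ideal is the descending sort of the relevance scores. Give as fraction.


Position discount weights w_i = 1/(i+1) for i=1..7:
Weights = [1/2, 1/3, 1/4, 1/5, 1/6, 1/7, 1/8]
Actual relevance: [4, 3, 4, 1, 5, 2, 5]
DCG = 4/2 + 3/3 + 4/4 + 1/5 + 5/6 + 2/7 + 5/8 = 4993/840
Ideal relevance (sorted desc): [5, 5, 4, 4, 3, 2, 1]
Ideal DCG = 5/2 + 5/3 + 4/4 + 4/5 + 3/6 + 2/7 + 1/8 = 5777/840
nDCG = DCG / ideal_DCG = 4993/840 / 5777/840 = 4993/5777

4993/5777


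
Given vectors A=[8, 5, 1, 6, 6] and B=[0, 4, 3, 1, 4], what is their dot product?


Dot product = sum of element-wise products
A[0]*B[0] = 8*0 = 0
A[1]*B[1] = 5*4 = 20
A[2]*B[2] = 1*3 = 3
A[3]*B[3] = 6*1 = 6
A[4]*B[4] = 6*4 = 24
Sum = 0 + 20 + 3 + 6 + 24 = 53

53


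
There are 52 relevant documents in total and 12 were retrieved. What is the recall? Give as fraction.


Recall = retrieved_relevant / total_relevant
= 12 / 52
= 12 / (12 + 40)
= 3/13

3/13


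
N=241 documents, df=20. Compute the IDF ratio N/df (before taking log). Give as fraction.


IDF ratio = N / df
= 241 / 20
= 241/20

241/20


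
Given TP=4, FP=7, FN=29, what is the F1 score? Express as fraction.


F1 = 2 * P * R / (P + R)
P = TP/(TP+FP) = 4/11 = 4/11
R = TP/(TP+FN) = 4/33 = 4/33
2 * P * R = 2 * 4/11 * 4/33 = 32/363
P + R = 4/11 + 4/33 = 16/33
F1 = 32/363 / 16/33 = 2/11

2/11


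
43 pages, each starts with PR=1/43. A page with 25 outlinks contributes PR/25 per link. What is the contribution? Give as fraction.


Initial PR = 1/43 = 1/43
Outlinks = 25
Contribution per link = PR / outlinks
= 1/43 / 25
= 1/1075

1/1075


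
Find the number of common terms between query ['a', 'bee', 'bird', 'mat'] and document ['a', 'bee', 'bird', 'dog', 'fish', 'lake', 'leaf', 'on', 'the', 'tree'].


Query terms: ['a', 'bee', 'bird', 'mat']
Document terms: ['a', 'bee', 'bird', 'dog', 'fish', 'lake', 'leaf', 'on', 'the', 'tree']
Common terms: ['a', 'bee', 'bird']
Overlap count = 3

3


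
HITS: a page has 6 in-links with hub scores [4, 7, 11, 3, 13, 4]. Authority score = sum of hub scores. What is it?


Authority = sum of hub scores of in-linkers
In-link 1: hub score = 4
In-link 2: hub score = 7
In-link 3: hub score = 11
In-link 4: hub score = 3
In-link 5: hub score = 13
In-link 6: hub score = 4
Authority = 4 + 7 + 11 + 3 + 13 + 4 = 42

42


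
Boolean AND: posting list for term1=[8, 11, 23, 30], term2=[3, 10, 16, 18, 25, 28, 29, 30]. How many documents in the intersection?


Boolean AND: find intersection of posting lists
term1 docs: [8, 11, 23, 30]
term2 docs: [3, 10, 16, 18, 25, 28, 29, 30]
Intersection: [30]
|intersection| = 1

1


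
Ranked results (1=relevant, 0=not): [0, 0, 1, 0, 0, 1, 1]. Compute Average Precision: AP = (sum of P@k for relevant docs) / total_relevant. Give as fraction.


Computing P@k for each relevant position:
Position 1: not relevant
Position 2: not relevant
Position 3: relevant, P@3 = 1/3 = 1/3
Position 4: not relevant
Position 5: not relevant
Position 6: relevant, P@6 = 2/6 = 1/3
Position 7: relevant, P@7 = 3/7 = 3/7
Sum of P@k = 1/3 + 1/3 + 3/7 = 23/21
AP = 23/21 / 3 = 23/63

23/63


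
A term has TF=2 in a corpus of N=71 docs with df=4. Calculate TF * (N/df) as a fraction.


TF * (N/df)
= 2 * (71/4)
= 2 * 71/4
= 71/2

71/2


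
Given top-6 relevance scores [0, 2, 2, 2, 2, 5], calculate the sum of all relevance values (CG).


Cumulative Gain = sum of relevance scores
Position 1: rel=0, running sum=0
Position 2: rel=2, running sum=2
Position 3: rel=2, running sum=4
Position 4: rel=2, running sum=6
Position 5: rel=2, running sum=8
Position 6: rel=5, running sum=13
CG = 13

13


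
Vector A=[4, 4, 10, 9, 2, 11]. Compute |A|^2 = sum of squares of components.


|A|^2 = sum of squared components
A[0]^2 = 4^2 = 16
A[1]^2 = 4^2 = 16
A[2]^2 = 10^2 = 100
A[3]^2 = 9^2 = 81
A[4]^2 = 2^2 = 4
A[5]^2 = 11^2 = 121
Sum = 16 + 16 + 100 + 81 + 4 + 121 = 338

338


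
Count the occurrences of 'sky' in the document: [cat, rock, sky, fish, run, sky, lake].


Document has 7 words
Scanning for 'sky':
Found at positions: [2, 5]
Count = 2

2


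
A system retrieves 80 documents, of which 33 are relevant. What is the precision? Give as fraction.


Precision = relevant_retrieved / total_retrieved
= 33 / 80
= 33 / (33 + 47)
= 33/80

33/80


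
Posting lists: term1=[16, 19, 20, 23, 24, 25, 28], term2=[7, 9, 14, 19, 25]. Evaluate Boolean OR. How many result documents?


Boolean OR: find union of posting lists
term1 docs: [16, 19, 20, 23, 24, 25, 28]
term2 docs: [7, 9, 14, 19, 25]
Union: [7, 9, 14, 16, 19, 20, 23, 24, 25, 28]
|union| = 10

10


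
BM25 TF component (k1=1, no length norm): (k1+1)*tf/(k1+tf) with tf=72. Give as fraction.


BM25 TF component = (k1+1)*tf / (k1+tf)
k1 = 1, tf = 72
Numerator = (1+1)*72 = 144
Denominator = 1 + 72 = 73
= 144/73 = 144/73

144/73


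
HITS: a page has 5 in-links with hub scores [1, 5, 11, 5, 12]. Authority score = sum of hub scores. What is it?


Authority = sum of hub scores of in-linkers
In-link 1: hub score = 1
In-link 2: hub score = 5
In-link 3: hub score = 11
In-link 4: hub score = 5
In-link 5: hub score = 12
Authority = 1 + 5 + 11 + 5 + 12 = 34

34


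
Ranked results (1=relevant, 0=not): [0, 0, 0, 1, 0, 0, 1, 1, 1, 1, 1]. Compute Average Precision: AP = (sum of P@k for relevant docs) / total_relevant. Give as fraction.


Computing P@k for each relevant position:
Position 1: not relevant
Position 2: not relevant
Position 3: not relevant
Position 4: relevant, P@4 = 1/4 = 1/4
Position 5: not relevant
Position 6: not relevant
Position 7: relevant, P@7 = 2/7 = 2/7
Position 8: relevant, P@8 = 3/8 = 3/8
Position 9: relevant, P@9 = 4/9 = 4/9
Position 10: relevant, P@10 = 5/10 = 1/2
Position 11: relevant, P@11 = 6/11 = 6/11
Sum of P@k = 1/4 + 2/7 + 3/8 + 4/9 + 1/2 + 6/11 = 13309/5544
AP = 13309/5544 / 6 = 13309/33264

13309/33264


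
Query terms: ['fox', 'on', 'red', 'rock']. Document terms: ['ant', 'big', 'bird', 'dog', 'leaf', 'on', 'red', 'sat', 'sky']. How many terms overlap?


Query terms: ['fox', 'on', 'red', 'rock']
Document terms: ['ant', 'big', 'bird', 'dog', 'leaf', 'on', 'red', 'sat', 'sky']
Common terms: ['on', 'red']
Overlap count = 2

2


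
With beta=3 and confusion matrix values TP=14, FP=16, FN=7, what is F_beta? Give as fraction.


P = TP/(TP+FP) = 14/30 = 7/15
R = TP/(TP+FN) = 14/21 = 2/3
beta^2 = 3^2 = 9
(1 + beta^2) = 10
Numerator = (1+beta^2)*P*R = 28/9
Denominator = beta^2*P + R = 21/5 + 2/3 = 73/15
F_beta = 140/219

140/219


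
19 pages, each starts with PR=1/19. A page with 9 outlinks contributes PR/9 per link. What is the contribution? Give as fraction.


Initial PR = 1/19 = 1/19
Outlinks = 9
Contribution per link = PR / outlinks
= 1/19 / 9
= 1/171

1/171


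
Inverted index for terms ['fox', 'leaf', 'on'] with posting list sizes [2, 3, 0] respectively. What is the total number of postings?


Summing posting list sizes:
'fox': 2 postings
'leaf': 3 postings
'on': 0 postings
Total = 2 + 3 + 0 = 5

5


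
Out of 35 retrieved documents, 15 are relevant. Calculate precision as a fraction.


Precision = relevant_retrieved / total_retrieved
= 15 / 35
= 15 / (15 + 20)
= 3/7

3/7


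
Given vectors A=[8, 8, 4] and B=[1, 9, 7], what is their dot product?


Dot product = sum of element-wise products
A[0]*B[0] = 8*1 = 8
A[1]*B[1] = 8*9 = 72
A[2]*B[2] = 4*7 = 28
Sum = 8 + 72 + 28 = 108

108


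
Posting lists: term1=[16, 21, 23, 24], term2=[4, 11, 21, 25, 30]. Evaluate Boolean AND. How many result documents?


Boolean AND: find intersection of posting lists
term1 docs: [16, 21, 23, 24]
term2 docs: [4, 11, 21, 25, 30]
Intersection: [21]
|intersection| = 1

1


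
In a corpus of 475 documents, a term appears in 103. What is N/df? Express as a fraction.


IDF ratio = N / df
= 475 / 103
= 475/103

475/103


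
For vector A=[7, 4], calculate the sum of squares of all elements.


|A|^2 = sum of squared components
A[0]^2 = 7^2 = 49
A[1]^2 = 4^2 = 16
Sum = 49 + 16 = 65

65


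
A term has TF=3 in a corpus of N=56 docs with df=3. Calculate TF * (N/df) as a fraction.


TF * (N/df)
= 3 * (56/3)
= 3 * 56/3
= 56

56


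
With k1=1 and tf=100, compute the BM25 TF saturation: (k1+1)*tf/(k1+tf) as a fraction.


BM25 TF component = (k1+1)*tf / (k1+tf)
k1 = 1, tf = 100
Numerator = (1+1)*100 = 200
Denominator = 1 + 100 = 101
= 200/101 = 200/101

200/101


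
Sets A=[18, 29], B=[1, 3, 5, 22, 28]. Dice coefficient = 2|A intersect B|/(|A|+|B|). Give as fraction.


A intersect B = []
|A intersect B| = 0
|A| = 2, |B| = 5
Dice = 2*0 / (2+5)
= 0 / 7 = 0

0


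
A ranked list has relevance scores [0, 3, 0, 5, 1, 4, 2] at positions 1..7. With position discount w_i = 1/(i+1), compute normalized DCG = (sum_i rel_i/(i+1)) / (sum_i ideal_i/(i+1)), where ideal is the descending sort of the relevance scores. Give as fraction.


Position discount weights w_i = 1/(i+1) for i=1..7:
Weights = [1/2, 1/3, 1/4, 1/5, 1/6, 1/7, 1/8]
Actual relevance: [0, 3, 0, 5, 1, 4, 2]
DCG = 0/2 + 3/3 + 0/4 + 5/5 + 1/6 + 4/7 + 2/8 = 251/84
Ideal relevance (sorted desc): [5, 4, 3, 2, 1, 0, 0]
Ideal DCG = 5/2 + 4/3 + 3/4 + 2/5 + 1/6 + 0/7 + 0/8 = 103/20
nDCG = DCG / ideal_DCG = 251/84 / 103/20 = 1255/2163

1255/2163


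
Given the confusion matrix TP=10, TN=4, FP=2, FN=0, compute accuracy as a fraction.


Accuracy = (TP + TN) / (TP + TN + FP + FN)
TP + TN = 10 + 4 = 14
Total = 10 + 4 + 2 + 0 = 16
Accuracy = 14 / 16 = 7/8

7/8


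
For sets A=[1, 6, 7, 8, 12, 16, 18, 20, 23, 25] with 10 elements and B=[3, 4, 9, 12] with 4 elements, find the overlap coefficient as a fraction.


A intersect B = [12]
|A intersect B| = 1
min(|A|, |B|) = min(10, 4) = 4
Overlap = 1 / 4 = 1/4

1/4


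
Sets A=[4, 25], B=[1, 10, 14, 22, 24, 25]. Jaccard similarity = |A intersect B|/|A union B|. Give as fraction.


A intersect B = [25]
|A intersect B| = 1
A union B = [1, 4, 10, 14, 22, 24, 25]
|A union B| = 7
Jaccard = 1/7 = 1/7

1/7


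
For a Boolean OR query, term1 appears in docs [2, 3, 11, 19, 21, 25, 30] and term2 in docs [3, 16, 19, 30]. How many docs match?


Boolean OR: find union of posting lists
term1 docs: [2, 3, 11, 19, 21, 25, 30]
term2 docs: [3, 16, 19, 30]
Union: [2, 3, 11, 16, 19, 21, 25, 30]
|union| = 8

8


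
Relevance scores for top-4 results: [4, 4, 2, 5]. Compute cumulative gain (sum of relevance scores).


Cumulative Gain = sum of relevance scores
Position 1: rel=4, running sum=4
Position 2: rel=4, running sum=8
Position 3: rel=2, running sum=10
Position 4: rel=5, running sum=15
CG = 15

15


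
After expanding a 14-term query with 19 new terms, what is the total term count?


Original terms: 14
Expansion terms: 19
Total = 14 + 19 = 33

33


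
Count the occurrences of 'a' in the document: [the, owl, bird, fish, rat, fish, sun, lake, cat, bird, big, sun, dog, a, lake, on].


Document has 16 words
Scanning for 'a':
Found at positions: [13]
Count = 1

1


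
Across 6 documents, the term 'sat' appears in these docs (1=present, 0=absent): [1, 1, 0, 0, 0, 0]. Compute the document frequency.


Checking each document for 'sat':
Doc 1: present
Doc 2: present
Doc 3: absent
Doc 4: absent
Doc 5: absent
Doc 6: absent
df = sum of presences = 1 + 1 + 0 + 0 + 0 + 0 = 2

2


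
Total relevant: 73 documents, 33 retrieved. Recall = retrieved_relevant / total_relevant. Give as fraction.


Recall = retrieved_relevant / total_relevant
= 33 / 73
= 33 / (33 + 40)
= 33/73

33/73


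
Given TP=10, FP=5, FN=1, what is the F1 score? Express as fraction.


F1 = 2 * P * R / (P + R)
P = TP/(TP+FP) = 10/15 = 2/3
R = TP/(TP+FN) = 10/11 = 10/11
2 * P * R = 2 * 2/3 * 10/11 = 40/33
P + R = 2/3 + 10/11 = 52/33
F1 = 40/33 / 52/33 = 10/13

10/13


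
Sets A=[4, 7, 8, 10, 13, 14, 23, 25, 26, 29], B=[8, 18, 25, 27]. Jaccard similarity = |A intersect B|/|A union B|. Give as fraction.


A intersect B = [8, 25]
|A intersect B| = 2
A union B = [4, 7, 8, 10, 13, 14, 18, 23, 25, 26, 27, 29]
|A union B| = 12
Jaccard = 2/12 = 1/6

1/6


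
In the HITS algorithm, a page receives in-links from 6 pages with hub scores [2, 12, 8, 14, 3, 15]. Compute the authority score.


Authority = sum of hub scores of in-linkers
In-link 1: hub score = 2
In-link 2: hub score = 12
In-link 3: hub score = 8
In-link 4: hub score = 14
In-link 5: hub score = 3
In-link 6: hub score = 15
Authority = 2 + 12 + 8 + 14 + 3 + 15 = 54

54


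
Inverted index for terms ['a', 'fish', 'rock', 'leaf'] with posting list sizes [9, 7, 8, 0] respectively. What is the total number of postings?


Summing posting list sizes:
'a': 9 postings
'fish': 7 postings
'rock': 8 postings
'leaf': 0 postings
Total = 9 + 7 + 8 + 0 = 24

24


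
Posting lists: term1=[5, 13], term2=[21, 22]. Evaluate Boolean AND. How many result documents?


Boolean AND: find intersection of posting lists
term1 docs: [5, 13]
term2 docs: [21, 22]
Intersection: []
|intersection| = 0

0


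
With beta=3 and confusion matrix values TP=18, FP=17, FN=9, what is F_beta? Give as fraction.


P = TP/(TP+FP) = 18/35 = 18/35
R = TP/(TP+FN) = 18/27 = 2/3
beta^2 = 3^2 = 9
(1 + beta^2) = 10
Numerator = (1+beta^2)*P*R = 24/7
Denominator = beta^2*P + R = 162/35 + 2/3 = 556/105
F_beta = 90/139

90/139


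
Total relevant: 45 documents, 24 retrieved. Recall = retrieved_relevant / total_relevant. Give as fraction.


Recall = retrieved_relevant / total_relevant
= 24 / 45
= 24 / (24 + 21)
= 8/15

8/15


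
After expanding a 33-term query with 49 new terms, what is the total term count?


Original terms: 33
Expansion terms: 49
Total = 33 + 49 = 82

82


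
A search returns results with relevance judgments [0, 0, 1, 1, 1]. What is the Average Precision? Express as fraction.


Computing P@k for each relevant position:
Position 1: not relevant
Position 2: not relevant
Position 3: relevant, P@3 = 1/3 = 1/3
Position 4: relevant, P@4 = 2/4 = 1/2
Position 5: relevant, P@5 = 3/5 = 3/5
Sum of P@k = 1/3 + 1/2 + 3/5 = 43/30
AP = 43/30 / 3 = 43/90

43/90


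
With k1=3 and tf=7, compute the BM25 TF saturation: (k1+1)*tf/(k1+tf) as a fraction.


BM25 TF component = (k1+1)*tf / (k1+tf)
k1 = 3, tf = 7
Numerator = (3+1)*7 = 28
Denominator = 3 + 7 = 10
= 28/10 = 14/5

14/5


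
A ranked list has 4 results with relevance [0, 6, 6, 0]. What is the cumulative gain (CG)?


Cumulative Gain = sum of relevance scores
Position 1: rel=0, running sum=0
Position 2: rel=6, running sum=6
Position 3: rel=6, running sum=12
Position 4: rel=0, running sum=12
CG = 12

12


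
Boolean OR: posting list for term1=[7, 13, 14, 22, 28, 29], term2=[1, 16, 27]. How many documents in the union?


Boolean OR: find union of posting lists
term1 docs: [7, 13, 14, 22, 28, 29]
term2 docs: [1, 16, 27]
Union: [1, 7, 13, 14, 16, 22, 27, 28, 29]
|union| = 9

9


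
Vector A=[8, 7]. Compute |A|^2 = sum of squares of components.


|A|^2 = sum of squared components
A[0]^2 = 8^2 = 64
A[1]^2 = 7^2 = 49
Sum = 64 + 49 = 113

113


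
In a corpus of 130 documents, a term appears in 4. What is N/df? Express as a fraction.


IDF ratio = N / df
= 130 / 4
= 65/2

65/2


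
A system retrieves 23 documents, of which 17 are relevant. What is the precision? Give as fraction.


Precision = relevant_retrieved / total_retrieved
= 17 / 23
= 17 / (17 + 6)
= 17/23

17/23


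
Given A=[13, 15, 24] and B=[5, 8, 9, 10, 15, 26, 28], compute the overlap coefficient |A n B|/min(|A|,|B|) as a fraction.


A intersect B = [15]
|A intersect B| = 1
min(|A|, |B|) = min(3, 7) = 3
Overlap = 1 / 3 = 1/3

1/3


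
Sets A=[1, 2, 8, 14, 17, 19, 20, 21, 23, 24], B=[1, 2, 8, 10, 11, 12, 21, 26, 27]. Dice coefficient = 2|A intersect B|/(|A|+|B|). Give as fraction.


A intersect B = [1, 2, 8, 21]
|A intersect B| = 4
|A| = 10, |B| = 9
Dice = 2*4 / (10+9)
= 8 / 19 = 8/19

8/19


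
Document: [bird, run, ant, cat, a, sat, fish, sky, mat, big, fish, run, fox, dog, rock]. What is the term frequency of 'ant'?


Document has 15 words
Scanning for 'ant':
Found at positions: [2]
Count = 1

1


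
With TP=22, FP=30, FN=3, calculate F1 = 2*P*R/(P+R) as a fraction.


F1 = 2 * P * R / (P + R)
P = TP/(TP+FP) = 22/52 = 11/26
R = TP/(TP+FN) = 22/25 = 22/25
2 * P * R = 2 * 11/26 * 22/25 = 242/325
P + R = 11/26 + 22/25 = 847/650
F1 = 242/325 / 847/650 = 4/7

4/7


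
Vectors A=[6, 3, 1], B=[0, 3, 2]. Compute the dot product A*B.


Dot product = sum of element-wise products
A[0]*B[0] = 6*0 = 0
A[1]*B[1] = 3*3 = 9
A[2]*B[2] = 1*2 = 2
Sum = 0 + 9 + 2 = 11

11


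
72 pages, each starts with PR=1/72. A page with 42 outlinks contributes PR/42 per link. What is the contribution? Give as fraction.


Initial PR = 1/72 = 1/72
Outlinks = 42
Contribution per link = PR / outlinks
= 1/72 / 42
= 1/3024

1/3024


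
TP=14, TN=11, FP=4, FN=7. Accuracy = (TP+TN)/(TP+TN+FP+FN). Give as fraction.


Accuracy = (TP + TN) / (TP + TN + FP + FN)
TP + TN = 14 + 11 = 25
Total = 14 + 11 + 4 + 7 = 36
Accuracy = 25 / 36 = 25/36

25/36


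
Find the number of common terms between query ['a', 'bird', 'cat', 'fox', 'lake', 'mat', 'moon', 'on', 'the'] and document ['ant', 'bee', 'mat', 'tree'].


Query terms: ['a', 'bird', 'cat', 'fox', 'lake', 'mat', 'moon', 'on', 'the']
Document terms: ['ant', 'bee', 'mat', 'tree']
Common terms: ['mat']
Overlap count = 1

1


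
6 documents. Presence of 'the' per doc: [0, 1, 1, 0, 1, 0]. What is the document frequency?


Checking each document for 'the':
Doc 1: absent
Doc 2: present
Doc 3: present
Doc 4: absent
Doc 5: present
Doc 6: absent
df = sum of presences = 0 + 1 + 1 + 0 + 1 + 0 = 3

3


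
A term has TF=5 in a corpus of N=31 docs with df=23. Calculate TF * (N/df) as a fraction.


TF * (N/df)
= 5 * (31/23)
= 5 * 31/23
= 155/23

155/23


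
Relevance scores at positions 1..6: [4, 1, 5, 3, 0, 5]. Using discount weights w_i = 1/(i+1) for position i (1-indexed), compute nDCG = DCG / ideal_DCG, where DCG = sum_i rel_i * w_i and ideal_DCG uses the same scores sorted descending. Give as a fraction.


Position discount weights w_i = 1/(i+1) for i=1..6:
Weights = [1/2, 1/3, 1/4, 1/5, 1/6, 1/7]
Actual relevance: [4, 1, 5, 3, 0, 5]
DCG = 4/2 + 1/3 + 5/4 + 3/5 + 0/6 + 5/7 = 2057/420
Ideal relevance (sorted desc): [5, 5, 4, 3, 1, 0]
Ideal DCG = 5/2 + 5/3 + 4/4 + 3/5 + 1/6 + 0/7 = 89/15
nDCG = DCG / ideal_DCG = 2057/420 / 89/15 = 2057/2492

2057/2492


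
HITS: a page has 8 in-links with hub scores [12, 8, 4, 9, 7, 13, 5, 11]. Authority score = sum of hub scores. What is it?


Authority = sum of hub scores of in-linkers
In-link 1: hub score = 12
In-link 2: hub score = 8
In-link 3: hub score = 4
In-link 4: hub score = 9
In-link 5: hub score = 7
In-link 6: hub score = 13
In-link 7: hub score = 5
In-link 8: hub score = 11
Authority = 12 + 8 + 4 + 9 + 7 + 13 + 5 + 11 = 69

69


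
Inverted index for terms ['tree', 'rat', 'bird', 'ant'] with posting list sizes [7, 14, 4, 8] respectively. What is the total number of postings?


Summing posting list sizes:
'tree': 7 postings
'rat': 14 postings
'bird': 4 postings
'ant': 8 postings
Total = 7 + 14 + 4 + 8 = 33

33


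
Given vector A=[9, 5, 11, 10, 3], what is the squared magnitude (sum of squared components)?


|A|^2 = sum of squared components
A[0]^2 = 9^2 = 81
A[1]^2 = 5^2 = 25
A[2]^2 = 11^2 = 121
A[3]^2 = 10^2 = 100
A[4]^2 = 3^2 = 9
Sum = 81 + 25 + 121 + 100 + 9 = 336

336


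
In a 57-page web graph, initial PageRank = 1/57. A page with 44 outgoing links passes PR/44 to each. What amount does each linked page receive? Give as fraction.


Initial PR = 1/57 = 1/57
Outlinks = 44
Contribution per link = PR / outlinks
= 1/57 / 44
= 1/2508

1/2508


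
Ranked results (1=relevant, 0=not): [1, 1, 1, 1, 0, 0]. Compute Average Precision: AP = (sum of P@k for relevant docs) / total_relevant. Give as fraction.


Computing P@k for each relevant position:
Position 1: relevant, P@1 = 1/1 = 1
Position 2: relevant, P@2 = 2/2 = 1
Position 3: relevant, P@3 = 3/3 = 1
Position 4: relevant, P@4 = 4/4 = 1
Position 5: not relevant
Position 6: not relevant
Sum of P@k = 1 + 1 + 1 + 1 = 4
AP = 4 / 4 = 1

1


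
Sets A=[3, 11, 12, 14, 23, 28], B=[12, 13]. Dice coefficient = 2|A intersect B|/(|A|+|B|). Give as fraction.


A intersect B = [12]
|A intersect B| = 1
|A| = 6, |B| = 2
Dice = 2*1 / (6+2)
= 2 / 8 = 1/4

1/4


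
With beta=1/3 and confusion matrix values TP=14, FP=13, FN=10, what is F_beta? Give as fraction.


P = TP/(TP+FP) = 14/27 = 14/27
R = TP/(TP+FN) = 14/24 = 7/12
beta^2 = 1/3^2 = 1/9
(1 + beta^2) = 10/9
Numerator = (1+beta^2)*P*R = 245/729
Denominator = beta^2*P + R = 14/243 + 7/12 = 623/972
F_beta = 140/267

140/267


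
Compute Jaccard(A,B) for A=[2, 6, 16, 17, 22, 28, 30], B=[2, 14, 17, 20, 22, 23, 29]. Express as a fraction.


A intersect B = [2, 17, 22]
|A intersect B| = 3
A union B = [2, 6, 14, 16, 17, 20, 22, 23, 28, 29, 30]
|A union B| = 11
Jaccard = 3/11 = 3/11

3/11


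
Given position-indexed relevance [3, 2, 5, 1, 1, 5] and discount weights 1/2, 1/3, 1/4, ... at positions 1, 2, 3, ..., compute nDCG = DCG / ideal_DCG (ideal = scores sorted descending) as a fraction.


Position discount weights w_i = 1/(i+1) for i=1..6:
Weights = [1/2, 1/3, 1/4, 1/5, 1/6, 1/7]
Actual relevance: [3, 2, 5, 1, 1, 5]
DCG = 3/2 + 2/3 + 5/4 + 1/5 + 1/6 + 5/7 = 1889/420
Ideal relevance (sorted desc): [5, 5, 3, 2, 1, 1]
Ideal DCG = 5/2 + 5/3 + 3/4 + 2/5 + 1/6 + 1/7 = 2363/420
nDCG = DCG / ideal_DCG = 1889/420 / 2363/420 = 1889/2363

1889/2363


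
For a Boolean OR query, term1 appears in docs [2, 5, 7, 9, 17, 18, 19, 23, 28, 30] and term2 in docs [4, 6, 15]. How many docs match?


Boolean OR: find union of posting lists
term1 docs: [2, 5, 7, 9, 17, 18, 19, 23, 28, 30]
term2 docs: [4, 6, 15]
Union: [2, 4, 5, 6, 7, 9, 15, 17, 18, 19, 23, 28, 30]
|union| = 13

13


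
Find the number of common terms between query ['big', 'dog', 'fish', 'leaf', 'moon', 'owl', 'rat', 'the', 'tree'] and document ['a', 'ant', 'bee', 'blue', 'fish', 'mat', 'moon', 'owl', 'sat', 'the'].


Query terms: ['big', 'dog', 'fish', 'leaf', 'moon', 'owl', 'rat', 'the', 'tree']
Document terms: ['a', 'ant', 'bee', 'blue', 'fish', 'mat', 'moon', 'owl', 'sat', 'the']
Common terms: ['fish', 'moon', 'owl', 'the']
Overlap count = 4

4


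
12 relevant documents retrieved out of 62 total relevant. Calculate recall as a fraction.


Recall = retrieved_relevant / total_relevant
= 12 / 62
= 12 / (12 + 50)
= 6/31

6/31


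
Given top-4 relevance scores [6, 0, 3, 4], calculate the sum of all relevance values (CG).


Cumulative Gain = sum of relevance scores
Position 1: rel=6, running sum=6
Position 2: rel=0, running sum=6
Position 3: rel=3, running sum=9
Position 4: rel=4, running sum=13
CG = 13

13


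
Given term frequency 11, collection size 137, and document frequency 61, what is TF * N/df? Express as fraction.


TF * (N/df)
= 11 * (137/61)
= 11 * 137/61
= 1507/61

1507/61


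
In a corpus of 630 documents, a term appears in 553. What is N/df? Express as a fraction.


IDF ratio = N / df
= 630 / 553
= 90/79

90/79


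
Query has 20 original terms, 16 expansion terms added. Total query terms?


Original terms: 20
Expansion terms: 16
Total = 20 + 16 = 36

36


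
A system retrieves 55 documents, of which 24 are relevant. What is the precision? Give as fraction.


Precision = relevant_retrieved / total_retrieved
= 24 / 55
= 24 / (24 + 31)
= 24/55

24/55


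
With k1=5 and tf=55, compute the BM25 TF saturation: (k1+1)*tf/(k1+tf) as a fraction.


BM25 TF component = (k1+1)*tf / (k1+tf)
k1 = 5, tf = 55
Numerator = (5+1)*55 = 330
Denominator = 5 + 55 = 60
= 330/60 = 11/2

11/2
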